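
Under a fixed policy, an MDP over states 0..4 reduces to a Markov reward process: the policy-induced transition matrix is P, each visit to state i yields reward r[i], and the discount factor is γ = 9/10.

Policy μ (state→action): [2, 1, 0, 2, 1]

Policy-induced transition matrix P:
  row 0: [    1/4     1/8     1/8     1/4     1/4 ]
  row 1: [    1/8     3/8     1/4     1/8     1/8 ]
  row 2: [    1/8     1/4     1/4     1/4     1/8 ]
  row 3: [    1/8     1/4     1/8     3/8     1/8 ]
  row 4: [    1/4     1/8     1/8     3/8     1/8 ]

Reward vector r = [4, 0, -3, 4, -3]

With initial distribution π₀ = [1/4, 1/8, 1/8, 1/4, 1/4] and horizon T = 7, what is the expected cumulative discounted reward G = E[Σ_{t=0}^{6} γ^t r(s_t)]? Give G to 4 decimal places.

t=0: π = [0.2500, 0.1250, 0.1250, 0.2500, 0.2500], E[r] = 0.8750, γ^t·E[r] = 0.875000, running G = 0.875000
t=1: π = [0.1875, 0.2031, 0.1563, 0.2969, 0.1563], E[r] = 1.0000, γ^t·E[r] = 0.900000, running G = 1.775000
t=2: π = [0.1680, 0.2324, 0.1699, 0.2813, 0.1484], E[r] = 0.8418, γ^t·E[r] = 0.681855, running G = 2.456855
t=3: π = [0.1646, 0.2395, 0.1753, 0.2747, 0.1460], E[r] = 0.7930, γ^t·E[r] = 0.578074, running G = 3.034930
t=4: π = [0.1638, 0.2411, 0.1768, 0.2726, 0.1456], E[r] = 0.7786, γ^t·E[r] = 0.510836, running G = 3.545766
t=5: π = [0.1637, 0.2415, 0.1772, 0.2721, 0.1455], E[r] = 0.7751, γ^t·E[r] = 0.457671, running G = 4.003437
t=6: π = [0.1636, 0.2415, 0.1773, 0.2720, 0.1455], E[r] = 0.7743, γ^t·E[r] = 0.411470, running G = 4.414908

G = 4.4149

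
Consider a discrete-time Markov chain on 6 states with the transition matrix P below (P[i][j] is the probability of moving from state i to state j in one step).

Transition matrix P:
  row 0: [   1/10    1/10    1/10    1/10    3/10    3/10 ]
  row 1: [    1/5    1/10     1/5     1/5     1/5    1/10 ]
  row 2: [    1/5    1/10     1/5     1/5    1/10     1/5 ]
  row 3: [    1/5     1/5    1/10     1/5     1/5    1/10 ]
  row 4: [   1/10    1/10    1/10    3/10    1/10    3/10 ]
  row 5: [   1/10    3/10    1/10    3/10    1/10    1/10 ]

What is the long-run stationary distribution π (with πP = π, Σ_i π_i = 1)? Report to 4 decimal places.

π = [0.1505, 0.1572, 0.1286, 0.2194, 0.1678, 0.1765]

Balance equations π_j = Σ_i π_i·P[i][j]:
  π_0 = 1/10·π_0 + 1/5·π_1 + 1/5·π_2 + 1/5·π_3 + 1/10·π_4 + 1/10·π_5
  π_1 = 1/10·π_0 + 1/10·π_1 + 1/10·π_2 + 1/5·π_3 + 1/10·π_4 + 3/10·π_5
  π_2 = 1/10·π_0 + 1/5·π_1 + 1/5·π_2 + 1/10·π_3 + 1/10·π_4 + 1/10·π_5
  π_3 = 1/10·π_0 + 1/5·π_1 + 1/5·π_2 + 1/5·π_3 + 3/10·π_4 + 3/10·π_5
  π_4 = 3/10·π_0 + 1/5·π_1 + 1/10·π_2 + 1/5·π_3 + 1/10·π_4 + 1/10·π_5
  normalize: π_0 + π_1 + π_2 + π_3 + π_4 + π_5 = 1
Solving the linear system gives exactly π = [1187/7886, 620/3943, 507/3943, 865/3943, 1323/7886, 696/3943].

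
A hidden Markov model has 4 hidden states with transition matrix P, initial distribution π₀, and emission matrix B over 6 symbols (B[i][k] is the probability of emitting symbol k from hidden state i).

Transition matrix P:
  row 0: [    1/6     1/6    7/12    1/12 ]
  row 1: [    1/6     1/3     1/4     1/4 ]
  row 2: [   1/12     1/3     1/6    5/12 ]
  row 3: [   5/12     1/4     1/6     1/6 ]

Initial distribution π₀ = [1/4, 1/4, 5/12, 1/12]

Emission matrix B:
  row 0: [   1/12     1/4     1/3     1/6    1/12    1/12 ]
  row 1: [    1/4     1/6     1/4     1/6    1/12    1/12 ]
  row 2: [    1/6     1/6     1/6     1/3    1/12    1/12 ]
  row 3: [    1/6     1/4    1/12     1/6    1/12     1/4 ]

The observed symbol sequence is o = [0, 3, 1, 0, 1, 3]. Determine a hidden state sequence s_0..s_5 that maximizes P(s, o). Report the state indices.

t=0: δ = [2.083e-02, 6.250e-02, 6.944e-02, 1.389e-02]  (obs o_0=0)
t=1: δ = [1.736e-03, 3.858e-03, 5.208e-03, 4.823e-03]  ψ = [1, 2, 1, 2]  (obs o_1=3)
t=2: δ = [5.023e-04, 2.894e-04, 1.688e-04, 5.425e-04]  ψ = [3, 2, 0, 2]  (obs o_2=1)
t=3: δ = [1.884e-05, 3.391e-05, 4.884e-05, 1.507e-05]  ψ = [3, 3, 0, 3]  (obs o_3=0)
t=4: δ = [1.570e-06, 2.713e-06, 1.831e-06, 5.087e-06]  ψ = [3, 2, 0, 2]  (obs o_4=1)
t=5: δ = [3.533e-07, 2.120e-07, 3.052e-07, 1.413e-07]  ψ = [3, 3, 0, 3]  (obs o_5=3)
backtrack: best end state = 0; path = [2, 3, 0, 2, 3, 0]

path = [2, 3, 0, 2, 3, 0]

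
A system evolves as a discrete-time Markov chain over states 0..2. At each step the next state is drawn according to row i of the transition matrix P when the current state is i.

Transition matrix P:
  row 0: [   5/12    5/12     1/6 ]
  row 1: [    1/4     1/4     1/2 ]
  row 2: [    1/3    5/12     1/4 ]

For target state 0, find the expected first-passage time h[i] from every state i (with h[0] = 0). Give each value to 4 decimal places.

First-step conditioning: h[0] = 0; for i ≠ 0, h[i] = 1 + Σ_k P[i][k]·h[k].
  h[1] = 1 + 1/4·h[1] + 1/2·h[2]
  h[2] = 1 + 5/12·h[1] + 1/4·h[2]
Solving the 2×2 linear system over states ≠ 0 gives exactly h = [0, 60/17, 56/17] (h[0] = 0 is the target).

h = [0.0000, 3.5294, 3.2941]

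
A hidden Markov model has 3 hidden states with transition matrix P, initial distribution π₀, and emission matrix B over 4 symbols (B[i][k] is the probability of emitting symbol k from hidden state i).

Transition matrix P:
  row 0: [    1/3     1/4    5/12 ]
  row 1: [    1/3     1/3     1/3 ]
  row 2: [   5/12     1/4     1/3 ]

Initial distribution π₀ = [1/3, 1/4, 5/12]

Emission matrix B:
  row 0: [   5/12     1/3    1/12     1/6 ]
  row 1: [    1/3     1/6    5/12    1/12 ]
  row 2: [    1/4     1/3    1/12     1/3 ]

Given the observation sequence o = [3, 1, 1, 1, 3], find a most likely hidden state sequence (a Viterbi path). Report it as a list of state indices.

path = [2, 0, 2, 0, 2]

t=0: δ = [5.556e-02, 2.083e-02, 1.389e-01]  (obs o_0=3)
t=1: δ = [1.929e-02, 5.787e-03, 1.543e-02]  ψ = [2, 2, 2]  (obs o_1=1)
t=2: δ = [2.143e-03, 8.038e-04, 2.679e-03]  ψ = [0, 0, 0]  (obs o_2=1)
t=3: δ = [3.721e-04, 1.116e-04, 2.977e-04]  ψ = [2, 2, 0]  (obs o_3=1)
t=4: δ = [2.067e-05, 7.752e-06, 5.168e-05]  ψ = [0, 0, 0]  (obs o_4=3)
backtrack: best end state = 2; path = [2, 0, 2, 0, 2]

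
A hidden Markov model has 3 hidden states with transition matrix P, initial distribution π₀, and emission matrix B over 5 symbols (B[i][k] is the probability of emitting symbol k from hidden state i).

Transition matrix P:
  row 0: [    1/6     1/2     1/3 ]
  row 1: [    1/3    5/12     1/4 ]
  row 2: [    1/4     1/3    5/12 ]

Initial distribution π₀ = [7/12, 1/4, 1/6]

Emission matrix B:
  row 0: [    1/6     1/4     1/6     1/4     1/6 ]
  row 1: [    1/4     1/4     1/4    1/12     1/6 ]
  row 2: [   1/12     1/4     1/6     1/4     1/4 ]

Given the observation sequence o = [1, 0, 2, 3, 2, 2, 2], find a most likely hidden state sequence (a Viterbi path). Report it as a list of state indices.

t=0: δ = [1.458e-01, 6.250e-02, 4.167e-02]  (obs o_0=1)
t=1: δ = [4.051e-03, 1.823e-02, 4.051e-03]  ψ = [0, 0, 0]  (obs o_1=0)
t=2: δ = [1.013e-03, 1.899e-03, 7.595e-04]  ψ = [1, 1, 1]  (obs o_2=2)
t=3: δ = [1.582e-04, 6.593e-05, 1.187e-04]  ψ = [1, 1, 1]  (obs o_3=3)
t=4: δ = [4.945e-06, 1.978e-05, 8.791e-06]  ψ = [2, 0, 0]  (obs o_4=2)
t=5: δ = [1.099e-06, 2.060e-06, 8.242e-07]  ψ = [1, 1, 1]  (obs o_5=2)
t=6: δ = [1.145e-07, 2.146e-07, 8.585e-08]  ψ = [1, 1, 1]  (obs o_6=2)
backtrack: best end state = 1; path = [0, 1, 1, 0, 1, 1, 1]

path = [0, 1, 1, 0, 1, 1, 1]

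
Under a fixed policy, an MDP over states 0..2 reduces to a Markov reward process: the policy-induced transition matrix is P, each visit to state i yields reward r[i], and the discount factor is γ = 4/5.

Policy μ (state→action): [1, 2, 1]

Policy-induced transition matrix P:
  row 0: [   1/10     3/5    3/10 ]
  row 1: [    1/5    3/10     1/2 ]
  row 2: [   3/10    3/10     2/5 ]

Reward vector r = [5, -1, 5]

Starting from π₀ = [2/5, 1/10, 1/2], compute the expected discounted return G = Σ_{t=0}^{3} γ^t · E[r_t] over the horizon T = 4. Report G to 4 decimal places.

G = 9.6294

t=0: π = [0.4000, 0.1000, 0.5000], E[r] = 4.4000, γ^t·E[r] = 4.400000, running G = 4.400000
t=1: π = [0.2100, 0.4200, 0.3700], E[r] = 2.4800, γ^t·E[r] = 1.984000, running G = 6.384000
t=2: π = [0.2160, 0.3630, 0.4210], E[r] = 2.8220, γ^t·E[r] = 1.806080, running G = 8.190080
t=3: π = [0.2205, 0.3648, 0.4147], E[r] = 2.8112, γ^t·E[r] = 1.439334, running G = 9.629414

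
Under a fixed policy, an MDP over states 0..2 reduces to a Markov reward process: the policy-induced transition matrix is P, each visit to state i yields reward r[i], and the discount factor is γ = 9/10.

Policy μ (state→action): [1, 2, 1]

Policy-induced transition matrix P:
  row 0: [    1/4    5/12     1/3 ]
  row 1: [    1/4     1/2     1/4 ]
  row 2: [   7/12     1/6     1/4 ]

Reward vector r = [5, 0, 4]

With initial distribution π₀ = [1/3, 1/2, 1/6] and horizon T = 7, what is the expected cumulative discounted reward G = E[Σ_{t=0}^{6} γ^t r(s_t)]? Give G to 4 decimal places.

t=0: π = [0.3333, 0.5000, 0.1667], E[r] = 2.3333, γ^t·E[r] = 2.333333, running G = 2.333333
t=1: π = [0.3056, 0.4167, 0.2778], E[r] = 2.6389, γ^t·E[r] = 2.375000, running G = 4.708333
t=2: π = [0.3426, 0.3819, 0.2755], E[r] = 2.8148, γ^t·E[r] = 2.280000, running G = 6.988333
t=3: π = [0.3418, 0.3796, 0.2785], E[r] = 2.8233, γ^t·E[r] = 2.058188, running G = 9.046521
t=4: π = [0.3428, 0.3787, 0.2785], E[r] = 2.8282, γ^t·E[r] = 1.855575, running G = 10.902096
t=5: π = [0.3428, 0.3786, 0.2786], E[r] = 2.8284, γ^t·E[r] = 1.670157, running G = 12.572253
t=6: π = [0.3429, 0.3786, 0.2786], E[r] = 2.8286, γ^t·E[r] = 1.503213, running G = 14.075466

G = 14.0755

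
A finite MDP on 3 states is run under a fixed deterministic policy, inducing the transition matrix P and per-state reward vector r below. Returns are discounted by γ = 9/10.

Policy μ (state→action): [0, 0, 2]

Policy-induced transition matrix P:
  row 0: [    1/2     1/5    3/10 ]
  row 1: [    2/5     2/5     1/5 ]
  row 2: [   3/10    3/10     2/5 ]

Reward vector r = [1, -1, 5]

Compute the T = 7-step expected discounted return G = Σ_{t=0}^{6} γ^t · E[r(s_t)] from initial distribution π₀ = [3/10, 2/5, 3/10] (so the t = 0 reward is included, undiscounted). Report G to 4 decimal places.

t=0: π = [0.3000, 0.4000, 0.3000], E[r] = 1.4000, γ^t·E[r] = 1.400000, running G = 1.400000
t=1: π = [0.4000, 0.3100, 0.2900], E[r] = 1.5400, γ^t·E[r] = 1.386000, running G = 2.786000
t=2: π = [0.4110, 0.2910, 0.2980], E[r] = 1.6100, γ^t·E[r] = 1.304100, running G = 4.090100
t=3: π = [0.4113, 0.2880, 0.3007], E[r] = 1.6268, γ^t·E[r] = 1.185937, running G = 5.276037
t=4: π = [0.4111, 0.2877, 0.3013], E[r] = 1.6297, γ^t·E[r] = 1.069272, running G = 6.345310
t=5: π = [0.4110, 0.2877, 0.3014], E[r] = 1.6301, γ^t·E[r] = 0.962568, running G = 7.307878
t=6: π = [0.4110, 0.2877, 0.3014], E[r] = 1.6301, γ^t·E[r] = 0.866325, running G = 8.174203

G = 8.1742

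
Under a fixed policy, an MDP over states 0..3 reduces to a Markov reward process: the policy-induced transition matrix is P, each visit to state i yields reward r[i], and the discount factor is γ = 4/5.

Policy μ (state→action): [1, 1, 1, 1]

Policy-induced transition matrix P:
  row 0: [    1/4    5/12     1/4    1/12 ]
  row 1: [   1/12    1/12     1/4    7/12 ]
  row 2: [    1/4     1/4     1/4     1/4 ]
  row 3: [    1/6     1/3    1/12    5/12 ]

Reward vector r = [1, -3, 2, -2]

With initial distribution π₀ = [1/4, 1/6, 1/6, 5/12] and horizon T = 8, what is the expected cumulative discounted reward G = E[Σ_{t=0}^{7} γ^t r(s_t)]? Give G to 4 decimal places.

t=0: π = [0.2500, 0.1667, 0.1667, 0.4167], E[r] = -0.7500, γ^t·E[r] = -0.750000, running G = -0.750000
t=1: π = [0.1875, 0.2986, 0.1806, 0.3333], E[r] = -1.0139, γ^t·E[r] = -0.811111, running G = -1.561111
t=2: π = [0.1725, 0.2593, 0.1944, 0.3738], E[r] = -0.9641, γ^t·E[r] = -0.617037, running G = -2.178148
t=3: π = [0.1756, 0.2667, 0.1877, 0.3700], E[r] = -0.9890, γ^t·E[r] = -0.506370, running G = -2.684519
t=4: π = [0.1747, 0.2657, 0.1883, 0.3713], E[r] = -0.9882, γ^t·E[r] = -0.404747, running G = -3.089266
t=5: π = [0.1748, 0.2658, 0.1881, 0.3713], E[r] = -0.9890, γ^t·E[r] = -0.324062, running G = -3.413328
t=6: π = [0.1748, 0.2658, 0.1881, 0.3713], E[r] = -0.9890, γ^t·E[r] = -0.259271, running G = -3.672599
t=7: π = [0.1748, 0.2658, 0.1881, 0.3714], E[r] = -0.9891, γ^t·E[r] = -0.207423, running G = -3.880021

G = -3.8800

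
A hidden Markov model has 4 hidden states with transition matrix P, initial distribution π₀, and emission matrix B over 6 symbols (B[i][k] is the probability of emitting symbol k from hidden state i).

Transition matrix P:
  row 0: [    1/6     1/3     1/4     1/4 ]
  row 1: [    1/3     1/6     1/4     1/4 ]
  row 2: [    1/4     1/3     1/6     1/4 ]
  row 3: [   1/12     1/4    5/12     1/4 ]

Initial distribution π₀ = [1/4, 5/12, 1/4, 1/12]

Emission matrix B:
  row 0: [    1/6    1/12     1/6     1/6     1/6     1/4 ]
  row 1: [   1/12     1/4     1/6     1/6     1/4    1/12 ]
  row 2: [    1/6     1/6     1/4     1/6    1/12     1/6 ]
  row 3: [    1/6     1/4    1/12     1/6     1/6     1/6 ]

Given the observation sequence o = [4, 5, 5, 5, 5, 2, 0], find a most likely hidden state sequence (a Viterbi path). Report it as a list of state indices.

path = [1, 0, 3, 2, 0, 1, 0]

t=0: δ = [4.167e-02, 1.042e-01, 2.083e-02, 1.389e-02]  (obs o_0=4)
t=1: δ = [8.681e-03, 1.447e-03, 4.340e-03, 4.340e-03]  ψ = [1, 1, 1, 1]  (obs o_1=5)
t=2: δ = [3.617e-04, 2.411e-04, 3.617e-04, 3.617e-04]  ψ = [0, 0, 0, 0]  (obs o_2=5)
t=3: δ = [2.261e-05, 1.005e-05, 2.512e-05, 1.507e-05]  ψ = [2, 0, 3, 0]  (obs o_3=5)
t=4: δ = [1.570e-06, 6.977e-07, 1.047e-06, 1.047e-06]  ψ = [2, 2, 3, 2]  (obs o_4=5)
t=5: δ = [4.361e-08, 8.721e-08, 1.090e-07, 3.270e-08]  ψ = [0, 0, 3, 0]  (obs o_5=2)
t=6: δ = [4.845e-09, 3.028e-09, 3.634e-09, 4.542e-09]  ψ = [1, 2, 1, 2]  (obs o_6=0)
backtrack: best end state = 0; path = [1, 0, 3, 2, 0, 1, 0]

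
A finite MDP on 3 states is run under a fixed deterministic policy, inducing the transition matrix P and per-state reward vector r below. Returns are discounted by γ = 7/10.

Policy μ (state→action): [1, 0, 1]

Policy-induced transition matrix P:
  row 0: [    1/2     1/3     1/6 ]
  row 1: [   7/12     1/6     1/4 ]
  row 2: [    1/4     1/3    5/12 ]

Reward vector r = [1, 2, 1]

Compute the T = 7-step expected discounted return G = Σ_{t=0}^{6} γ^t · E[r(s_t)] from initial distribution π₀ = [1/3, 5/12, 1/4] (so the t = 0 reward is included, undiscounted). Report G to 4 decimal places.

t=0: π = [0.3333, 0.4167, 0.2500], E[r] = 1.4167, γ^t·E[r] = 1.416667, running G = 1.416667
t=1: π = [0.4722, 0.2639, 0.2639], E[r] = 1.2639, γ^t·E[r] = 0.884722, running G = 2.301389
t=2: π = [0.4560, 0.2894, 0.2546], E[r] = 1.2894, γ^t·E[r] = 0.631782, running G = 2.933171
t=3: π = [0.4605, 0.2851, 0.2544], E[r] = 1.2851, γ^t·E[r] = 0.440792, running G = 3.373963
t=4: π = [0.4601, 0.2858, 0.2540], E[r] = 1.2858, γ^t·E[r] = 0.308724, running G = 3.682688
t=5: π = [0.4603, 0.2857, 0.2540], E[r] = 1.2857, γ^t·E[r] = 0.216087, running G = 3.898775
t=6: π = [0.4603, 0.2857, 0.2540], E[r] = 1.2857, γ^t·E[r] = 0.151263, running G = 4.050038

G = 4.0500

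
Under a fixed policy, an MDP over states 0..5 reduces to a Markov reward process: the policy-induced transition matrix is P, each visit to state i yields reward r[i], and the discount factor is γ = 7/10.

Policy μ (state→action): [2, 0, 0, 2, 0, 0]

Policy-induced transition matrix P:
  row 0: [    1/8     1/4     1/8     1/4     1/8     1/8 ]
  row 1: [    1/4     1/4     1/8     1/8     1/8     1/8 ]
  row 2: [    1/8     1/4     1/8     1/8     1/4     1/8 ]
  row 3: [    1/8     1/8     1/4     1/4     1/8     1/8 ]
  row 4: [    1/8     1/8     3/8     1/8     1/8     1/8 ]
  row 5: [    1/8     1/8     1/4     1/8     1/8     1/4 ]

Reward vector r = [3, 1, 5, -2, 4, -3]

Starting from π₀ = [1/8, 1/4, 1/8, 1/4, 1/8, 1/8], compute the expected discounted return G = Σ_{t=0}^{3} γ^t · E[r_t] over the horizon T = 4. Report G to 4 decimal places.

t=0: π = [0.1250, 0.2500, 0.1250, 0.2500, 0.1250, 0.1250], E[r] = 0.8750, γ^t·E[r] = 0.875000, running G = 0.875000
t=1: π = [0.1563, 0.1875, 0.2031, 0.1719, 0.1406, 0.1406], E[r] = 1.4688, γ^t·E[r] = 1.028125, running G = 1.903125
t=2: π = [0.1484, 0.1934, 0.1992, 0.1660, 0.1504, 0.1426], E[r] = 1.4766, γ^t·E[r] = 0.723516, running G = 2.626641
t=3: π = [0.1492, 0.1926, 0.2012, 0.1643, 0.1499, 0.1428], E[r] = 1.4885, γ^t·E[r] = 0.510564, running G = 3.137205

G = 3.1372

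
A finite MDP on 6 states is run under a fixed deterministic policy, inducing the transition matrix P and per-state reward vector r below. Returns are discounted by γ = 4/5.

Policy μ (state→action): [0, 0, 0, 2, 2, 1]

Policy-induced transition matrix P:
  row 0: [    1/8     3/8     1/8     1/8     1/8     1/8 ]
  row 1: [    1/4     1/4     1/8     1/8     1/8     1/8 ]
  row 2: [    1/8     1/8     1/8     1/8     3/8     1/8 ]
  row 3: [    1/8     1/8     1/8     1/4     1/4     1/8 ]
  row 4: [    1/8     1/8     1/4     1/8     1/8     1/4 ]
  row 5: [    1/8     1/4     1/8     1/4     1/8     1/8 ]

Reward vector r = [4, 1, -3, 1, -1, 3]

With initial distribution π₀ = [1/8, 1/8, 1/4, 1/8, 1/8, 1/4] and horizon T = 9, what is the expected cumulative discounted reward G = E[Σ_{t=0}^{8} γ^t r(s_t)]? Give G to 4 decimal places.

G = 3.2110

t=0: π = [0.1250, 0.1250, 0.2500, 0.1250, 0.1250, 0.2500], E[r] = 0.6250, γ^t·E[r] = 0.625000, running G = 0.625000
t=1: π = [0.1406, 0.2031, 0.1406, 0.1719, 0.2031, 0.1406], E[r] = 0.7344, γ^t·E[r] = 0.587500, running G = 1.212500
t=2: π = [0.1504, 0.2031, 0.1504, 0.1641, 0.1816, 0.1504], E[r] = 0.7871, γ^t·E[r] = 0.503750, running G = 1.716250
t=3: π = [0.1504, 0.2068, 0.1477, 0.1643, 0.1831, 0.1477], E[r] = 0.7896, γ^t·E[r] = 0.404250, running G = 2.120500
t=4: π = [0.1508, 0.2069, 0.1479, 0.1640, 0.1825, 0.1479], E[r] = 0.7918, γ^t·E[r] = 0.324338, running G = 2.444838
t=5: π = [0.1509, 0.2071, 0.1478, 0.1640, 0.1825, 0.1478], E[r] = 0.7920, γ^t·E[r] = 0.259533, running G = 2.704370
t=6: π = [0.1509, 0.2071, 0.1478, 0.1640, 0.1825, 0.1478], E[r] = 0.7921, γ^t·E[r] = 0.207652, running G = 2.912022
t=7: π = [0.1509, 0.2071, 0.1478, 0.1640, 0.1824, 0.1478], E[r] = 0.7921, γ^t·E[r] = 0.166124, running G = 3.078146
t=8: π = [0.1509, 0.2071, 0.1478, 0.1640, 0.1824, 0.1478], E[r] = 0.7921, γ^t·E[r] = 0.132900, running G = 3.211046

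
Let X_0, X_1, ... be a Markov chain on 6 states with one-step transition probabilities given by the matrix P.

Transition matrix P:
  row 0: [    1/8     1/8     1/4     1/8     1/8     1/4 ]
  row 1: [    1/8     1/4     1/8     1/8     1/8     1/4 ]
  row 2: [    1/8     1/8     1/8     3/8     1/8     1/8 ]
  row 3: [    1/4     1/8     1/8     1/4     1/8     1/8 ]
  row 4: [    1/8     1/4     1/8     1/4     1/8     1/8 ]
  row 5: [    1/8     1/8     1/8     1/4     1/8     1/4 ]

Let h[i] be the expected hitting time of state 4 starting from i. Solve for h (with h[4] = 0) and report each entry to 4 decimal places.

First-step conditioning: h[4] = 0; for i ≠ 4, h[i] = 1 + Σ_k P[i][k]·h[k].
  h[0] = 1 + 1/8·h[0] + 1/8·h[1] + 1/4·h[2] + 1/8·h[3] + 1/4·h[5]
  h[1] = 1 + 1/8·h[0] + 1/4·h[1] + 1/8·h[2] + 1/8·h[3] + 1/4·h[5]
  h[2] = 1 + 1/8·h[0] + 1/8·h[1] + 1/8·h[2] + 3/8·h[3] + 1/8·h[5]
  h[3] = 1 + 1/4·h[0] + 1/8·h[1] + 1/8·h[2] + 1/4·h[3] + 1/8·h[5]
  h[5] = 1 + 1/8·h[0] + 1/8·h[1] + 1/8·h[2] + 1/4·h[3] + 1/4·h[5]
Solving the 5×5 linear system over states ≠ 4 gives exactly h = [8, 8, 8, 8, 0, 8] (h[4] = 0 is the target).

h = [8.0000, 8.0000, 8.0000, 8.0000, 0.0000, 8.0000]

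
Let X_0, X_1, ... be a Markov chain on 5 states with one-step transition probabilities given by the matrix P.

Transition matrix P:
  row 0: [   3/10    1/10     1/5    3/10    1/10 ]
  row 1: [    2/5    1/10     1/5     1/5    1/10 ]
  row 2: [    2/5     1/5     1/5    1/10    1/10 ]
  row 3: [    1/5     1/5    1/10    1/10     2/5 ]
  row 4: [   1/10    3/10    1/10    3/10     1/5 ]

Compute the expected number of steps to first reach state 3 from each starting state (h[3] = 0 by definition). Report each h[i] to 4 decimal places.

h = [4.0305, 4.4335, 4.8768, 0.0000, 4.0260]

First-step conditioning: h[3] = 0; for i ≠ 3, h[i] = 1 + Σ_k P[i][k]·h[k].
  h[0] = 1 + 3/10·h[0] + 1/10·h[1] + 1/5·h[2] + 1/10·h[4]
  h[1] = 1 + 2/5·h[0] + 1/10·h[1] + 1/5·h[2] + 1/10·h[4]
  h[2] = 1 + 2/5·h[0] + 1/5·h[1] + 1/5·h[2] + 1/10·h[4]
  h[4] = 1 + 1/10·h[0] + 3/10·h[1] + 1/10·h[2] + 1/5·h[4]
Solving the 4×4 linear system over states ≠ 3 gives exactly h = [9000/2233, 900/203, 990/203, 0, 310/77] (h[3] = 0 is the target).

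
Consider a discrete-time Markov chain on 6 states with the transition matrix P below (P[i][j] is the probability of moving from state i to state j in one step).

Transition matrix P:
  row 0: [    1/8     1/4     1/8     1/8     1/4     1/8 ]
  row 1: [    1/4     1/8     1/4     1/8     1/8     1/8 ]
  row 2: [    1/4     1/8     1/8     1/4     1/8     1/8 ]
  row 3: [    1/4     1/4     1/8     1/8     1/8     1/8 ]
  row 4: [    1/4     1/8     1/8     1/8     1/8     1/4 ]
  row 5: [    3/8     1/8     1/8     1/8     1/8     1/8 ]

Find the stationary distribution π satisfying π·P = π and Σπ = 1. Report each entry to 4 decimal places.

Balance equations π_j = Σ_i π_i·P[i][j]:
  π_0 = 1/8·π_0 + 1/4·π_1 + 1/4·π_2 + 1/4·π_3 + 1/4·π_4 + 3/8·π_5
  π_1 = 1/4·π_0 + 1/8·π_1 + 1/8·π_2 + 1/4·π_3 + 1/8·π_4 + 1/8·π_5
  π_2 = 1/8·π_0 + 1/4·π_1 + 1/8·π_2 + 1/8·π_3 + 1/8·π_4 + 1/8·π_5
  π_3 = 1/8·π_0 + 1/8·π_1 + 1/4·π_2 + 1/8·π_3 + 1/8·π_4 + 1/8·π_5
  π_4 = 1/4·π_0 + 1/8·π_1 + 1/8·π_2 + 1/8·π_3 + 1/8·π_4 + 1/8·π_5
  normalize: π_0 + π_1 + π_2 + π_3 + π_4 + π_5 = 1
Solving the linear system gives exactly π = [137/575, 7249/41975, 6153/41975, 6016/41975, 89/575, 83/575].

π = [0.2383, 0.1727, 0.1466, 0.1433, 0.1548, 0.1443]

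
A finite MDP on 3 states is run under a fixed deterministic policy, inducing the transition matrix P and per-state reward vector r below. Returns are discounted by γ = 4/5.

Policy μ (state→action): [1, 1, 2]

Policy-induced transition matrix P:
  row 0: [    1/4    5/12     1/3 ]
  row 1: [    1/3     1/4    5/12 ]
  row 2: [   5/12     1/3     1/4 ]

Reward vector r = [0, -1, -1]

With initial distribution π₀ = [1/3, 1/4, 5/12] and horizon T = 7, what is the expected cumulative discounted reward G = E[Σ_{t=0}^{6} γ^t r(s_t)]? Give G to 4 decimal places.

G = -2.6297

t=0: π = [0.3333, 0.2500, 0.4167], E[r] = -0.6667, γ^t·E[r] = -0.666667, running G = -0.666667
t=1: π = [0.3403, 0.3403, 0.3194], E[r] = -0.6597, γ^t·E[r] = -0.527778, running G = -1.194444
t=2: π = [0.3316, 0.3333, 0.3351], E[r] = -0.6684, γ^t·E[r] = -0.427778, running G = -1.622222
t=3: π = [0.3336, 0.3332, 0.3332], E[r] = -0.6664, γ^t·E[r] = -0.341185, running G = -1.963407
t=4: π = [0.3333, 0.3334, 0.3333], E[r] = -0.6667, γ^t·E[r] = -0.273081, running G = -2.236489
t=5: π = [0.3333, 0.3333, 0.3333], E[r] = -0.6667, γ^t·E[r] = -0.218452, running G = -2.454941
t=6: π = [0.3333, 0.3333, 0.3333], E[r] = -0.6667, γ^t·E[r] = -0.174763, running G = -2.629704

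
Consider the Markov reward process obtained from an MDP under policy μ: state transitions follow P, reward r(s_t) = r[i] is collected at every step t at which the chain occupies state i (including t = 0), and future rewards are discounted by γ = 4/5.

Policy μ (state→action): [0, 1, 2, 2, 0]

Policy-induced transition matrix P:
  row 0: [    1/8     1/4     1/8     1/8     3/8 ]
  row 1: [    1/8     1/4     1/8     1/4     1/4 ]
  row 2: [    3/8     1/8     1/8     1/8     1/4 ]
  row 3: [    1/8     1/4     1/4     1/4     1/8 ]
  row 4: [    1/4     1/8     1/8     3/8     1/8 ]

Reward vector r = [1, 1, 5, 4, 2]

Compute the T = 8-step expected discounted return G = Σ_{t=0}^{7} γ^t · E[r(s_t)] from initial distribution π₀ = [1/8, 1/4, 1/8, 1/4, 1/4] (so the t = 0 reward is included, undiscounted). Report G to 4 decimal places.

t=0: π = [0.1250, 0.2500, 0.1250, 0.2500, 0.2500], E[r] = 2.5000, γ^t·E[r] = 2.500000, running G = 2.500000
t=1: π = [0.1875, 0.2031, 0.1563, 0.2500, 0.2031], E[r] = 2.5781, γ^t·E[r] = 2.062500, running G = 4.562500
t=2: π = [0.1895, 0.2051, 0.1563, 0.2324, 0.2168], E[r] = 2.5391, γ^t·E[r] = 1.625000, running G = 6.187500
t=3: π = [0.1912, 0.2034, 0.1541, 0.2339, 0.2175], E[r] = 2.5354, γ^t·E[r] = 1.298125, running G = 7.485625
t=4: π = [0.1907, 0.2036, 0.1542, 0.2340, 0.2175], E[r] = 2.5365, γ^t·E[r] = 1.038963, running G = 8.524588
t=5: π = [0.1907, 0.2035, 0.1543, 0.2341, 0.2174], E[r] = 2.5366, γ^t·E[r] = 0.831199, running G = 9.355786
t=6: π = [0.1907, 0.2035, 0.1543, 0.2341, 0.2174], E[r] = 2.5366, γ^t·E[r] = 0.664953, running G = 10.020739
t=7: π = [0.1907, 0.2035, 0.1543, 0.2341, 0.2174], E[r] = 2.5366, γ^t·E[r] = 0.531961, running G = 10.552700

G = 10.5527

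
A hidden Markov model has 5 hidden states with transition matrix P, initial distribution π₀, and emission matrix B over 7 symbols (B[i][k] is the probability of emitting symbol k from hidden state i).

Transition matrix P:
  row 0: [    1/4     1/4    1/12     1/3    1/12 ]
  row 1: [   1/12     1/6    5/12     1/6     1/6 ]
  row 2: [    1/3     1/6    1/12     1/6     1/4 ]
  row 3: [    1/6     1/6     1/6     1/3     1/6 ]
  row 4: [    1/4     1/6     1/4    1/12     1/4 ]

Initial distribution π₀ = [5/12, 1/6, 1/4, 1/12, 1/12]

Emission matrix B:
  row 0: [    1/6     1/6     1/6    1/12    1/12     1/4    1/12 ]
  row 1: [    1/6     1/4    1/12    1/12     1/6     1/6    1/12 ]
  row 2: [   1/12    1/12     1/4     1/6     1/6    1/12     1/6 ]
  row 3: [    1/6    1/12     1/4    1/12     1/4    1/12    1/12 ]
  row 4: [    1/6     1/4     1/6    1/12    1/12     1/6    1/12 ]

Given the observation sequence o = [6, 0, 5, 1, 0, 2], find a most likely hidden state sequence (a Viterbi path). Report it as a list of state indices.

t=0: δ = [3.472e-02, 1.389e-02, 4.167e-02, 6.944e-03, 6.944e-03]  (obs o_0=6)
t=1: δ = [2.315e-03, 1.447e-03, 4.823e-04, 1.929e-03, 1.736e-03]  ψ = [2, 0, 1, 0, 2]  (obs o_1=0)
t=2: δ = [1.447e-04, 9.645e-05, 5.023e-05, 6.430e-05, 7.234e-05]  ψ = [0, 0, 1, 0, 4]  (obs o_2=5)
t=3: δ = [6.028e-06, 9.042e-06, 3.349e-06, 4.019e-06, 4.521e-06]  ψ = [0, 0, 1, 0, 4]  (obs o_3=1)
t=4: δ = [2.512e-07, 2.512e-07, 3.140e-07, 3.349e-07, 2.512e-07]  ψ = [0, 0, 1, 0, 1]  (obs o_4=0)
t=5: δ = [1.744e-08, 5.233e-09, 2.616e-08, 2.791e-08, 1.308e-08]  ψ = [2, 0, 1, 3, 2]  (obs o_5=2)
backtrack: best end state = 3; path = [2, 0, 0, 0, 3, 3]

path = [2, 0, 0, 0, 3, 3]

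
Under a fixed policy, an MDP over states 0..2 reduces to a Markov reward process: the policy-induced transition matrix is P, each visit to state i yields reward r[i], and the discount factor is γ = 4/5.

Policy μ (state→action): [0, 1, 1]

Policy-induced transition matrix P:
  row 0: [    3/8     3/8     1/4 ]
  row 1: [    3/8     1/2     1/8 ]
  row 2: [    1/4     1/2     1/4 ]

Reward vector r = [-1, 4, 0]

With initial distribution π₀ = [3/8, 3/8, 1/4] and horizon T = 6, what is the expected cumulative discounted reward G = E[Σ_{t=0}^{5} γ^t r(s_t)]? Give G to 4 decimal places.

t=0: π = [0.3750, 0.3750, 0.2500], E[r] = 1.1250, γ^t·E[r] = 1.125000, running G = 1.125000
t=1: π = [0.3438, 0.4531, 0.2031], E[r] = 1.4688, γ^t·E[r] = 1.175000, running G = 2.300000
t=2: π = [0.3496, 0.4570, 0.1934], E[r] = 1.4785, γ^t·E[r] = 0.946250, running G = 3.246250
t=3: π = [0.3508, 0.4563, 0.1929], E[r] = 1.4744, γ^t·E[r] = 0.754875, running G = 4.001125
t=4: π = [0.3509, 0.4561, 0.1930], E[r] = 1.4737, γ^t·E[r] = 0.603625, running G = 4.604750
t=5: π = [0.3509, 0.4561, 0.1930], E[r] = 1.4737, γ^t·E[r] = 0.482894, running G = 5.087644

G = 5.0876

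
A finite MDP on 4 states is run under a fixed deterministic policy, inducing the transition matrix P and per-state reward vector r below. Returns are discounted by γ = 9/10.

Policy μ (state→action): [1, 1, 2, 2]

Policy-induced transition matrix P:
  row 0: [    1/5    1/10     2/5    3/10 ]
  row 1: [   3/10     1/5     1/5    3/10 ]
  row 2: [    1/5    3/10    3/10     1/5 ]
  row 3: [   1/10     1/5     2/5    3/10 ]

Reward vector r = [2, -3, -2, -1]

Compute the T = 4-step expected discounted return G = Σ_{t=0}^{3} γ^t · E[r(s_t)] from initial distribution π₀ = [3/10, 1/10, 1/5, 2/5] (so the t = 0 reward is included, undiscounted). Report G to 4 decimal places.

G = -3.4203

t=0: π = [0.3000, 0.1000, 0.2000, 0.4000], E[r] = -0.5000, γ^t·E[r] = -0.500000, running G = -0.500000
t=1: π = [0.1700, 0.1900, 0.3600, 0.2800], E[r] = -1.2300, γ^t·E[r] = -1.107000, running G = -1.607000
t=2: π = [0.1910, 0.2190, 0.3260, 0.2640], E[r] = -1.1910, γ^t·E[r] = -0.964710, running G = -2.571710
t=3: π = [0.1955, 0.2135, 0.3236, 0.2674], E[r] = -1.1641, γ^t·E[r] = -0.848629, running G = -3.420339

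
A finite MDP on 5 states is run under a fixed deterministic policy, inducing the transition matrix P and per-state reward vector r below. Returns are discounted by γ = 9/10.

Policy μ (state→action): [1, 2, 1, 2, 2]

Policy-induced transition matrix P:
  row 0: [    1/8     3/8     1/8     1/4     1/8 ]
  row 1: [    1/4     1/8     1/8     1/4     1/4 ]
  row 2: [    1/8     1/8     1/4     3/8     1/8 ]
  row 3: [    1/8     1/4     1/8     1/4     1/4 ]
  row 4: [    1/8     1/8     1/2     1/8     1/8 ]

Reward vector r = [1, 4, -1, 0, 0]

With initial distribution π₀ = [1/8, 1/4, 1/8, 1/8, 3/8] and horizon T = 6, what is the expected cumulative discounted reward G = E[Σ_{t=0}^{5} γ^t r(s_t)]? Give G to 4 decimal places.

t=0: π = [0.1250, 0.2500, 0.1250, 0.1250, 0.3750], E[r] = 1.0000, γ^t·E[r] = 1.000000, running G = 1.000000
t=1: π = [0.1563, 0.1719, 0.2813, 0.2188, 0.1719], E[r] = 0.5625, γ^t·E[r] = 0.506250, running G = 1.506250
t=2: π = [0.1465, 0.1914, 0.2246, 0.2637, 0.1738], E[r] = 0.6875, γ^t·E[r] = 0.556875, running G = 2.063125
t=3: π = [0.1489, 0.1946, 0.2183, 0.2563, 0.1819], E[r] = 0.7090, γ^t·E[r] = 0.516850, running G = 2.579975
t=4: π = [0.1493, 0.1943, 0.2205, 0.2545, 0.1814], E[r] = 0.7059, γ^t·E[r] = 0.463162, running G = 3.043137
t=5: π = [0.1493, 0.1941, 0.2206, 0.2549, 0.1811], E[r] = 0.7053, γ^t·E[r] = 0.416477, running G = 3.459614

G = 3.4596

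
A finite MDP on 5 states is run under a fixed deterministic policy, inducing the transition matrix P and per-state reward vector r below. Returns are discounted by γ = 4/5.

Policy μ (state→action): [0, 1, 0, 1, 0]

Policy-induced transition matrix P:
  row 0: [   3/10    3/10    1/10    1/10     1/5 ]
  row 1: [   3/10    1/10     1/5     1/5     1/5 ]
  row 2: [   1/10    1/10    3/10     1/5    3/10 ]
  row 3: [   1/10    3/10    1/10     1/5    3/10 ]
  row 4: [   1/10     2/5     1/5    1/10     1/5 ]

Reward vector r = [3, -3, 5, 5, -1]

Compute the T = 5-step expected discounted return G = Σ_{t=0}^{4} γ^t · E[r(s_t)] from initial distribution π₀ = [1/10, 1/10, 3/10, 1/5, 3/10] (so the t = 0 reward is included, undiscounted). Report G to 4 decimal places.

G = 5.2509

t=0: π = [0.1000, 0.1000, 0.3000, 0.2000, 0.3000], E[r] = 2.2000, γ^t·E[r] = 2.200000, running G = 2.200000
t=1: π = [0.1400, 0.2500, 0.2000, 0.1600, 0.2500], E[r] = 1.2200, γ^t·E[r] = 0.976000, running G = 3.176000
t=2: π = [0.1780, 0.2350, 0.1900, 0.1610, 0.2360], E[r] = 1.3480, γ^t·E[r] = 0.862720, running G = 4.038720
t=3: π = [0.1826, 0.2386, 0.1851, 0.1586, 0.2351], E[r] = 1.3154, γ^t·E[r] = 0.673485, running G = 4.712205
t=4: π = [0.1842, 0.2388, 0.1844, 0.1582, 0.2344], E[r] = 1.3151, γ^t·E[r] = 0.538681, running G = 5.250886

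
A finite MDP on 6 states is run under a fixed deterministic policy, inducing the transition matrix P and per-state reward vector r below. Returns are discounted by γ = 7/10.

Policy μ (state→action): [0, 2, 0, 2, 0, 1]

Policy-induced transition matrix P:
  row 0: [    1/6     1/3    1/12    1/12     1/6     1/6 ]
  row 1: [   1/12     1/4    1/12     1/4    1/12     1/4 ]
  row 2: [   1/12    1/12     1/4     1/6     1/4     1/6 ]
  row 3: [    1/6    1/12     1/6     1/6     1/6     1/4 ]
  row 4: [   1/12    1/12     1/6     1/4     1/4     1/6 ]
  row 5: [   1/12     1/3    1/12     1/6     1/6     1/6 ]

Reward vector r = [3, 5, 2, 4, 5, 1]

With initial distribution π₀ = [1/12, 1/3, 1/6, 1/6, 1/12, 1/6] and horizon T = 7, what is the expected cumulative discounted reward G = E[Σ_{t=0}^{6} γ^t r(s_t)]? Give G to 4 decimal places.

G = 10.4676

t=0: π = [0.0833, 0.3333, 0.1667, 0.1667, 0.0833, 0.1667], E[r] = 3.5000, γ^t·E[r] = 3.500000, running G = 3.500000
t=1: π = [0.1042, 0.2014, 0.1319, 0.1944, 0.1597, 0.2083], E[r] = 3.3681, γ^t·E[r] = 2.357639, running G = 5.857639
t=2: π = [0.1082, 0.1950, 0.1348, 0.1881, 0.1742, 0.1997], E[r] = 3.3924, γ^t·E[r] = 1.662257, running G = 7.519896
t=3: π = [0.1080, 0.1928, 0.1360, 0.1884, 0.1762, 0.1986], E[r] = 3.3932, γ^t·E[r] = 1.163861, running G = 8.683757
t=4: π = [0.1080, 0.1921, 0.1364, 0.1884, 0.1766, 0.1984], E[r] = 3.3926, γ^t·E[r] = 0.814571, running G = 9.498327
t=5: π = [0.1080, 0.1920, 0.1365, 0.1884, 0.1767, 0.1984], E[r] = 3.3926, γ^t·E[r] = 0.570190, running G = 10.068518
t=6: π = [0.1080, 0.1919, 0.1365, 0.1884, 0.1768, 0.1984], E[r] = 3.3926, γ^t·E[r] = 0.399131, running G = 10.467649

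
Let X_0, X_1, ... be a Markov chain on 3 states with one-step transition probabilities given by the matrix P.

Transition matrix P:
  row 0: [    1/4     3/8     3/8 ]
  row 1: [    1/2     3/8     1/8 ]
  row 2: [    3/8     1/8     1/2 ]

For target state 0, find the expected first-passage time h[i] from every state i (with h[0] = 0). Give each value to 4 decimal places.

h = [0.0000, 2.1053, 2.5263]

First-step conditioning: h[0] = 0; for i ≠ 0, h[i] = 1 + Σ_k P[i][k]·h[k].
  h[1] = 1 + 3/8·h[1] + 1/8·h[2]
  h[2] = 1 + 1/8·h[1] + 1/2·h[2]
Solving the 2×2 linear system over states ≠ 0 gives exactly h = [0, 40/19, 48/19] (h[0] = 0 is the target).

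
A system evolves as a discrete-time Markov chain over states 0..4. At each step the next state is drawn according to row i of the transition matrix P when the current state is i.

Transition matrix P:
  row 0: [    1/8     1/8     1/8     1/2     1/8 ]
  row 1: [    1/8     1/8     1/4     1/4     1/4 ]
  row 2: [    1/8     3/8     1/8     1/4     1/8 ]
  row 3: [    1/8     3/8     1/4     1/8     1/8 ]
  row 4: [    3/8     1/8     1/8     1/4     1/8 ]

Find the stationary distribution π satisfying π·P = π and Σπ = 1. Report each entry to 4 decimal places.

π = [0.1636, 0.2364, 0.1869, 0.2586, 0.1545]

Balance equations π_j = Σ_i π_i·P[i][j]:
  π_0 = 1/8·π_0 + 1/8·π_1 + 1/8·π_2 + 1/8·π_3 + 3/8·π_4
  π_1 = 1/8·π_0 + 1/8·π_1 + 3/8·π_2 + 3/8·π_3 + 1/8·π_4
  π_2 = 1/8·π_0 + 1/4·π_1 + 1/8·π_2 + 1/4·π_3 + 1/8·π_4
  π_3 = 1/2·π_0 + 1/4·π_1 + 1/4·π_2 + 1/8·π_3 + 1/4·π_4
  normalize: π_0 + π_1 + π_2 + π_3 + π_4 = 1
Solving the linear system gives exactly π = [9/55, 13/55, 37/198, 128/495, 17/110].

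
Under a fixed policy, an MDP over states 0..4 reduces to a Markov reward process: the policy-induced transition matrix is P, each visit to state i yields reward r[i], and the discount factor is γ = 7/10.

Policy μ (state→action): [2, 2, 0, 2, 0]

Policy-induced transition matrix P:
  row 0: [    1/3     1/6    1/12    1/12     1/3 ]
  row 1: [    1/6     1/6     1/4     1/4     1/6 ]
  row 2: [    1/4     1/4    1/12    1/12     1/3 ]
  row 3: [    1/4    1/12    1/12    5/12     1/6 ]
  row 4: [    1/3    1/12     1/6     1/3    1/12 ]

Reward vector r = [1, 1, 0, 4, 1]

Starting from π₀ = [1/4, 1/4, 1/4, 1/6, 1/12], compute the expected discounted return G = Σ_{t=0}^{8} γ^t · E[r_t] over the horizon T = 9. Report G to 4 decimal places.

G = 4.6678

t=0: π = [0.2500, 0.2500, 0.2500, 0.1667, 0.0833], E[r] = 1.2500, γ^t·E[r] = 1.250000, running G = 1.250000
t=1: π = [0.2569, 0.1667, 0.1319, 0.2014, 0.2431], E[r] = 1.4722, γ^t·E[r] = 1.030556, running G = 2.280556
t=2: π = [0.2778, 0.1406, 0.1314, 0.2390, 0.2112], E[r] = 1.5856, γ^t·E[r] = 0.776968, running G = 3.057523
t=3: π = [0.2790, 0.1401, 0.1244, 0.2392, 0.2173], E[r] = 1.5934, γ^t·E[r] = 0.546524, running G = 3.604047
t=4: π = [0.2797, 0.1390, 0.1248, 0.2407, 0.2158], E[r] = 1.5974, γ^t·E[r] = 0.383547, running G = 3.987594
t=5: π = [0.2797, 0.1390, 0.1245, 0.2407, 0.2161], E[r] = 1.5976, γ^t·E[r] = 0.268510, running G = 4.256104
t=6: π = [0.2797, 0.1390, 0.1245, 0.2408, 0.2160], E[r] = 1.5978, γ^t·E[r] = 0.187976, running G = 4.444079
t=7: π = [0.2797, 0.1390, 0.1245, 0.2408, 0.2160], E[r] = 1.5978, γ^t·E[r] = 0.131583, running G = 4.575662
t=8: π = [0.2797, 0.1390, 0.1245, 0.2408, 0.2160], E[r] = 1.5978, γ^t·E[r] = 0.092108, running G = 4.667771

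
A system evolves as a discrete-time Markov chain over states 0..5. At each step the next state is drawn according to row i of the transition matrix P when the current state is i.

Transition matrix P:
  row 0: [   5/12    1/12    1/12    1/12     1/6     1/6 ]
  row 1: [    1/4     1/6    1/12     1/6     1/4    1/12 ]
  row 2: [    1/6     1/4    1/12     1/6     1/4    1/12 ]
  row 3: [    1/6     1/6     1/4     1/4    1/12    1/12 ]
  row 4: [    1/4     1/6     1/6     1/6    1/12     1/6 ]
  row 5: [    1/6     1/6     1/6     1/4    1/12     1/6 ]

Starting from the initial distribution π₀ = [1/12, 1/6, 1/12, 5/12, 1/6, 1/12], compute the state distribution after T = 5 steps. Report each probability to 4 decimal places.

t=0: π = [0.0833, 0.1667, 0.0833, 0.4167, 0.1667, 0.0833]
t=1: π = [0.2153, 0.1667, 0.1736, 0.2014, 0.1319, 0.1111]
t=2: π = [0.2454, 0.1632, 0.1372, 0.1748, 0.1580, 0.1215]
t=3: π = [0.2548, 0.1576, 0.1358, 0.1709, 0.1538, 0.1271]
t=4: π = [0.2563, 0.1567, 0.1352, 0.1703, 0.1535, 0.1280]
t=5: π = [0.2566, 0.1566, 0.1352, 0.1702, 0.1534, 0.1281]

π = [0.2566, 0.1566, 0.1352, 0.1702, 0.1534, 0.1281]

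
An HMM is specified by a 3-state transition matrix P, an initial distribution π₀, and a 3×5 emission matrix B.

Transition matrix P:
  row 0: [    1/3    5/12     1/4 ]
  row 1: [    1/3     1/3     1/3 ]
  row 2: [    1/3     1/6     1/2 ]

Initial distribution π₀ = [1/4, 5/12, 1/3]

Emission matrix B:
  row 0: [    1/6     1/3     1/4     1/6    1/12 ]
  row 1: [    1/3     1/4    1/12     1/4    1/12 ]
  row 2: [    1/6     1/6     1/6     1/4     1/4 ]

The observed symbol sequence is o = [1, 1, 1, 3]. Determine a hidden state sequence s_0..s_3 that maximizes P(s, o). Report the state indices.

path = [1, 0, 0, 1]

t=0: δ = [8.333e-02, 1.042e-01, 5.556e-02]  (obs o_0=1)
t=1: δ = [1.157e-02, 8.681e-03, 5.787e-03]  ψ = [1, 0, 1]  (obs o_1=1)
t=2: δ = [1.286e-03, 1.206e-03, 4.823e-04]  ψ = [0, 0, 0]  (obs o_2=1)
t=3: δ = [7.144e-05, 1.340e-04, 1.005e-04]  ψ = [0, 0, 1]  (obs o_3=3)
backtrack: best end state = 1; path = [1, 0, 0, 1]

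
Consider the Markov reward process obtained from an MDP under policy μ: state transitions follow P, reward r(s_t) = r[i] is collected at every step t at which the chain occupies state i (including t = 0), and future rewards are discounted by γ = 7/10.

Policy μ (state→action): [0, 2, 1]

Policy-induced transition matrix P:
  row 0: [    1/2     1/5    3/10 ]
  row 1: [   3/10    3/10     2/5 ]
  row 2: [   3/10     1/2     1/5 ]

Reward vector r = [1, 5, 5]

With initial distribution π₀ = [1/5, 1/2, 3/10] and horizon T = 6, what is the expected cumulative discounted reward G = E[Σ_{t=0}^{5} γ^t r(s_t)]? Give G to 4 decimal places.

G = 11.1080

t=0: π = [0.2000, 0.5000, 0.3000], E[r] = 4.2000, γ^t·E[r] = 4.200000, running G = 4.200000
t=1: π = [0.3400, 0.3400, 0.3200], E[r] = 3.6400, γ^t·E[r] = 2.548000, running G = 6.748000
t=2: π = [0.3680, 0.3300, 0.3020], E[r] = 3.5280, γ^t·E[r] = 1.728720, running G = 8.476720
t=3: π = [0.3736, 0.3236, 0.3028], E[r] = 3.5056, γ^t·E[r] = 1.202421, running G = 9.679141
t=4: π = [0.3747, 0.3232, 0.3021], E[r] = 3.5011, γ^t·E[r] = 0.840619, running G = 10.519760
t=5: π = [0.3749, 0.3229, 0.3021], E[r] = 3.5002, γ^t·E[r] = 0.588283, running G = 11.108042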